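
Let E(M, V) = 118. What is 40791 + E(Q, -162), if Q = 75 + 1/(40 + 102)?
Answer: 40909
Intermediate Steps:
Q = 10651/142 (Q = 75 + 1/142 = 10651/142 ≈ 75.007)
40791 + E(Q, -162) = 40791 + 118 = 40909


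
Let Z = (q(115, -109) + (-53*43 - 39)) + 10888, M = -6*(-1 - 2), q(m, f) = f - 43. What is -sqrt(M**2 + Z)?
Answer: -sqrt(8742) ≈ -93.499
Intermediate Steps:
q(m, f) = -43 + f
M = 18 (M = -6*(-3) = 18)
Z = 8418 (Z = ((-43 - 109) + (-53*43 - 39)) + 10888 = (-152 + (-2279 - 39)) + 10888 = (-152 - 2318) + 10888 = -2470 + 10888 = 8418)
-sqrt(M**2 + Z) = -sqrt(18**2 + 8418) = -sqrt(324 + 8418) = -sqrt(8742)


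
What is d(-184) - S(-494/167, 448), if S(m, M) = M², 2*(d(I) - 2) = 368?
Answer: -200518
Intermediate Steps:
d(I) = 186 (d(I) = 2 + (½)*368 = 2 + 184 = 186)
d(-184) - S(-494/167, 448) = 186 - 1*448² = 186 - 1*200704 = 186 - 200704 = -200518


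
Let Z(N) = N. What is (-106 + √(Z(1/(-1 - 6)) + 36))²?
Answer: (742 - √1757)²/49 ≈ 10002.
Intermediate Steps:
(-106 + √(Z(1/(-1 - 6)) + 36))² = (-106 + √(1/(-1 - 6) + 36))² = (-106 + √(1/(-7) + 36))² = (-106 + √(-⅐ + 36))² = (-106 + √(251/7))² = (-106 + √1757/7)²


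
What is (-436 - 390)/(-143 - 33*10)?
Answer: 826/473 ≈ 1.7463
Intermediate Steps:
(-436 - 390)/(-143 - 33*10) = -826/(-143 - 330) = -826/(-473) = -826*(-1/473) = 826/473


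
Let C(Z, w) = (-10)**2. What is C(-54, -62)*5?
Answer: 500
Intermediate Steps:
C(Z, w) = 100
C(-54, -62)*5 = 100*5 = 500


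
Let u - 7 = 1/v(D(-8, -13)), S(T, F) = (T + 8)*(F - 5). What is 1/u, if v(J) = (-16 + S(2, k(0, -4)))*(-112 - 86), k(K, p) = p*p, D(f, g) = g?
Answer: 18612/130283 ≈ 0.14286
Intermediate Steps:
k(K, p) = p**2
S(T, F) = (-5 + F)*(8 + T) (S(T, F) = (8 + T)*(-5 + F) = (-5 + F)*(8 + T))
v(J) = -18612 (v(J) = (-16 + (-40 - 5*2 + 8*(-4)**2 + (-4)**2*2))*(-112 - 86) = (-16 + (-40 - 10 + 8*16 + 16*2))*(-198) = (-16 + (-40 - 10 + 128 + 32))*(-198) = (-16 + 110)*(-198) = 94*(-198) = -18612)
u = 130283/18612 (u = 7 + 1/(-18612) = 7 - 1/18612 = 130283/18612 ≈ 6.9999)
1/u = 1/(130283/18612) = 18612/130283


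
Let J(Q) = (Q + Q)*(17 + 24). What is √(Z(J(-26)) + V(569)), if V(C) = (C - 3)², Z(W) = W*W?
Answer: 2*√1216445 ≈ 2205.9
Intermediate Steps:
J(Q) = 82*Q (J(Q) = (2*Q)*41 = 82*Q)
Z(W) = W²
V(C) = (-3 + C)²
√(Z(J(-26)) + V(569)) = √((82*(-26))² + (-3 + 569)²) = √((-2132)² + 566²) = √(4545424 + 320356) = √4865780 = 2*√1216445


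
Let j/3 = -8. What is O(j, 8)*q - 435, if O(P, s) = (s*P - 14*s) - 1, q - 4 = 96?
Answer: -30935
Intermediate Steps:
j = -24 (j = 3*(-8) = -24)
q = 100 (q = 4 + 96 = 100)
O(P, s) = -1 - 14*s + P*s (O(P, s) = (P*s - 14*s) - 1 = (-14*s + P*s) - 1 = -1 - 14*s + P*s)
O(j, 8)*q - 435 = (-1 - 14*8 - 24*8)*100 - 435 = (-1 - 112 - 192)*100 - 435 = -305*100 - 435 = -30500 - 435 = -30935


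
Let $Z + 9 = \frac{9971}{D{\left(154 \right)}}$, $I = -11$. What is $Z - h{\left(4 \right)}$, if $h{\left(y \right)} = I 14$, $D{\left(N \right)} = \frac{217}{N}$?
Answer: $\frac{223857}{31} \approx 7221.2$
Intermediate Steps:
$h{\left(y \right)} = -154$ ($h{\left(y \right)} = \left(-11\right) 14 = -154$)
$Z = \frac{219083}{31}$ ($Z = -9 + \frac{9971}{217 \cdot \frac{1}{154}} = -9 + \frac{9971}{\frac{31}{22}} = -9 + 9971 \cdot \frac{22}{31} = -9 + \frac{219362}{31} = \frac{219083}{31} \approx 7067.2$)
$Z - h{\left(4 \right)} = \frac{219083}{31} - -154 = \frac{219083}{31} + 154 = \frac{223857}{31}$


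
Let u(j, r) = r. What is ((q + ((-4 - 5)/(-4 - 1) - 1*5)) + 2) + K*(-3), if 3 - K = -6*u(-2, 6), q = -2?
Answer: -601/5 ≈ -120.20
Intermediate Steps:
K = 39 (K = 3 - (-6)*6 = 3 - 1*(-36) = 3 + 36 = 39)
((q + ((-4 - 5)/(-4 - 1) - 1*5)) + 2) + K*(-3) = ((-2 + ((-4 - 5)/(-4 - 1) - 1*5)) + 2) + 39*(-3) = ((-2 + (-9/(-5) - 5)) + 2) - 117 = ((-2 + (-9*(-1/5) - 5)) + 2) - 117 = ((-2 + (9/5 - 5)) + 2) - 117 = ((-2 - 16/5) + 2) - 117 = (-26/5 + 2) - 117 = -16/5 - 117 = -601/5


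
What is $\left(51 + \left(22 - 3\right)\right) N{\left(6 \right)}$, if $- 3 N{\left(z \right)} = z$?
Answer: $-140$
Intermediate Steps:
$N{\left(z \right)} = - \frac{z}{3}$
$\left(51 + \left(22 - 3\right)\right) N{\left(6 \right)} = \left(51 + \left(22 - 3\right)\right) \left(\left(- \frac{1}{3}\right) 6\right) = \left(51 + \left(22 - 3\right)\right) \left(-2\right) = \left(51 + 19\right) \left(-2\right) = 70 \left(-2\right) = -140$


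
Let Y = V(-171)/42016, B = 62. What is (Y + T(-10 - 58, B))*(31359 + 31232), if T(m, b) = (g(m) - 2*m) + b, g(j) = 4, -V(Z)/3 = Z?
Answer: 531256447295/42016 ≈ 1.2644e+7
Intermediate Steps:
V(Z) = -3*Z
T(m, b) = 4 + b - 2*m (T(m, b) = (4 - 2*m) + b = 4 + b - 2*m)
Y = 513/42016 (Y = -3*(-171)/42016 = 513*(1/42016) = 513/42016 ≈ 0.012210)
(Y + T(-10 - 58, B))*(31359 + 31232) = (513/42016 + (4 + 62 - 2*(-10 - 58)))*(31359 + 31232) = (513/42016 + (4 + 62 - 2*(-68)))*62591 = (513/42016 + (4 + 62 + 136))*62591 = (513/42016 + 202)*62591 = (8487745/42016)*62591 = 531256447295/42016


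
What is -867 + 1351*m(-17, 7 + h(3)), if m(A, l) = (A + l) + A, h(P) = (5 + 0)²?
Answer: -3569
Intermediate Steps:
h(P) = 25 (h(P) = 5² = 25)
m(A, l) = l + 2*A
-867 + 1351*m(-17, 7 + h(3)) = -867 + 1351*((7 + 25) + 2*(-17)) = -867 + 1351*(32 - 34) = -867 + 1351*(-2) = -867 - 2702 = -3569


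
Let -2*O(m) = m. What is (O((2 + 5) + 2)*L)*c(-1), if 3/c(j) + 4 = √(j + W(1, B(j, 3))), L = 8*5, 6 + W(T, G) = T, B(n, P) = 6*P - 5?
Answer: 1080/11 + 270*I*√6/11 ≈ 98.182 + 60.124*I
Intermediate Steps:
B(n, P) = -5 + 6*P
W(T, G) = -6 + T
O(m) = -m/2
L = 40
c(j) = 3/(-4 + √(-5 + j)) (c(j) = 3/(-4 + √(j + (-6 + 1))) = 3/(-4 + √(j - 5)) = 3/(-4 + √(-5 + j)))
(O((2 + 5) + 2)*L)*c(-1) = (-((2 + 5) + 2)/2*40)*(3/(-4 + √(-5 - 1))) = (-(7 + 2)/2*40)*(3/(-4 + √(-6))) = (-½*9*40)*(3/(-4 + I*√6)) = (-9/2*40)*(3/(-4 + I*√6)) = -540/(-4 + I*√6)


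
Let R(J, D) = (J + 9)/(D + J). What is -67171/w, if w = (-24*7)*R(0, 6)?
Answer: 67171/252 ≈ 266.55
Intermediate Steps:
R(J, D) = (9 + J)/(D + J)
w = -252 (w = (-24*7)*((9 + 0)/(6 + 0)) = -168*9/6 = -28*9 = -168*3/2 = -252)
-67171/w = -67171/(-252) = -67171*(-1/252) = 67171/252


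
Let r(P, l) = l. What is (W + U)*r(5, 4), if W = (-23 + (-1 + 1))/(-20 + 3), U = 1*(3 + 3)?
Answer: 500/17 ≈ 29.412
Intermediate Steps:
U = 6 (U = 1*6 = 6)
W = 23/17 (W = (-23 + 0)/(-17) = -23*(-1/17) = 23/17 ≈ 1.3529)
(W + U)*r(5, 4) = (23/17 + 6)*4 = (125/17)*4 = 500/17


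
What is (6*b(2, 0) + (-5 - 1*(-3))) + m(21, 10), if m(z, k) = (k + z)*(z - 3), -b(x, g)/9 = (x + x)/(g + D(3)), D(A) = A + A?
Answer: 520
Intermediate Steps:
D(A) = 2*A
b(x, g) = -18*x/(6 + g) (b(x, g) = -9*(x + x)/(g + 2*3) = -9*2*x/(g + 6) = -9*2*x/(6 + g) = -18*x/(6 + g))
m(z, k) = (-3 + z)*(k + z) (m(z, k) = (k + z)*(-3 + z) = (-3 + z)*(k + z))
(6*b(2, 0) + (-5 - 1*(-3))) + m(21, 10) = (6*(-18*2/(6 + 0)) + (-5 - 1*(-3))) + (21² - 3*10 - 3*21 + 10*21) = (6*(-18*2/6) + (-5 + 3)) + (441 - 30 - 63 + 210) = (6*(-18*2*⅙) - 2) + 558 = (6*(-6) - 2) + 558 = (-36 - 2) + 558 = -38 + 558 = 520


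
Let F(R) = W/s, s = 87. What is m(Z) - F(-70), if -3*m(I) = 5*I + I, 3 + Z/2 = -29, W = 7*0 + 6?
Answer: 3710/29 ≈ 127.93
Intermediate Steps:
W = 6 (W = 0 + 6 = 6)
F(R) = 2/29 (F(R) = 6/87 = 6*(1/87) = 2/29)
Z = -64 (Z = -6 + 2*(-29) = -6 - 58 = -64)
m(I) = -2*I (m(I) = -(5*I + I)/3 = -2*I)
m(Z) - F(-70) = -2*(-64) - 1*2/29 = 128 - 2/29 = 3710/29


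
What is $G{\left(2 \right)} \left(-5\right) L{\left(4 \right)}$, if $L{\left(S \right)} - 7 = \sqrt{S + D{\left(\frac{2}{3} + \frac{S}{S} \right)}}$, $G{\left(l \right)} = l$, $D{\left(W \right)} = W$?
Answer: $-70 - \frac{10 \sqrt{51}}{3} \approx -93.805$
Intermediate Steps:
$L{\left(S \right)} = 7 + \sqrt{\frac{5}{3} + S}$ ($L{\left(S \right)} = 7 + \sqrt{S + \left(\frac{2}{3} + \frac{S}{S}\right)} = 7 + \sqrt{S + \left(2 \cdot \frac{1}{3} + 1\right)} = 7 + \sqrt{S + \left(\frac{2}{3} + 1\right)} = 7 + \sqrt{S + \frac{5}{3}} = 7 + \sqrt{\frac{5}{3} + S}$)
$G{\left(2 \right)} \left(-5\right) L{\left(4 \right)} = 2 \left(-5\right) \left(7 + \frac{\sqrt{15 + 9 \cdot 4}}{3}\right) = - 10 \left(7 + \frac{\sqrt{15 + 36}}{3}\right) = - 10 \left(7 + \frac{\sqrt{51}}{3}\right) = -70 - \frac{10 \sqrt{51}}{3}$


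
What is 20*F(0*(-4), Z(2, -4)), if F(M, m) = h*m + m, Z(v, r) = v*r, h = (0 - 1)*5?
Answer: 640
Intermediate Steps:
h = -5 (h = -1*5 = -5)
Z(v, r) = r*v
F(M, m) = -4*m (F(M, m) = -5*m + m = -4*m)
20*F(0*(-4), Z(2, -4)) = 20*(-(-16)*2) = 20*(-4*(-8)) = 20*32 = 640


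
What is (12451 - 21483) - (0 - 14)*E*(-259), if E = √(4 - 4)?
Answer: -9032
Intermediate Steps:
E = 0 (E = √0 = 0)
(12451 - 21483) - (0 - 14)*E*(-259) = (12451 - 21483) - (0 - 14)*0*(-259) = -9032 - (-14)*0 = -9032 - 1*0 = -9032 + 0 = -9032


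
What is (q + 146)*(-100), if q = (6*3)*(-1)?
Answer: -12800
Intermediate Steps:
q = -18 (q = 18*(-1) = -18)
(q + 146)*(-100) = (-18 + 146)*(-100) = 128*(-100) = -12800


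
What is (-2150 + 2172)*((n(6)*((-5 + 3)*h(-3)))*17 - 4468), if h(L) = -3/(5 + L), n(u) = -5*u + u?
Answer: -125224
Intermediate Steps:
n(u) = -4*u
h(L) = -3/(5 + L)
(-2150 + 2172)*((n(6)*((-5 + 3)*h(-3)))*17 - 4468) = (-2150 + 2172)*(((-4*6)*((-5 + 3)*(-3/(5 - 3))))*17 - 4468) = 22*(-(-48)*(-3/2)*17 - 4468) = 22*(-(-48)*(-3*½)*17 - 4468) = 22*(-(-48)*(-3)/2*17 - 4468) = 22*(-24*3*17 - 4468) = 22*(-72*17 - 4468) = 22*(-1224 - 4468) = 22*(-5692) = -125224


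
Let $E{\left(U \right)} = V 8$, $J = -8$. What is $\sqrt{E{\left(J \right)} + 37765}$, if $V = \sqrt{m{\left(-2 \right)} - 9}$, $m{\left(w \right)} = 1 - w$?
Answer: $\sqrt{37765 + 8 i \sqrt{6}} \approx 194.33 + 0.0504 i$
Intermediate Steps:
$V = i \sqrt{6}$ ($V = \sqrt{\left(1 - -2\right) - 9} = \sqrt{\left(1 + 2\right) - 9} = \sqrt{3 - 9} = \sqrt{-6} = i \sqrt{6} \approx 2.4495 i$)
$E{\left(U \right)} = 8 i \sqrt{6}$ ($E{\left(U \right)} = i \sqrt{6} \cdot 8 = 8 i \sqrt{6}$)
$\sqrt{E{\left(J \right)} + 37765} = \sqrt{8 i \sqrt{6} + 37765} = \sqrt{37765 + 8 i \sqrt{6}}$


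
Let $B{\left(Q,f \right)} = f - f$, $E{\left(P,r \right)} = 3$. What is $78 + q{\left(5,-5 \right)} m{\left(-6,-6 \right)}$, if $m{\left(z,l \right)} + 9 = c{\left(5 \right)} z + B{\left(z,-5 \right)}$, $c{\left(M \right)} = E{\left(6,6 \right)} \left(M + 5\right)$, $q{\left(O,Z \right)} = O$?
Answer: $-867$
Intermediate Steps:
$B{\left(Q,f \right)} = 0$
$c{\left(M \right)} = 15 + 3 M$ ($c{\left(M \right)} = 3 \left(M + 5\right) = 3 \left(5 + M\right) = 15 + 3 M$)
$m{\left(z,l \right)} = -9 + 30 z$ ($m{\left(z,l \right)} = -9 + \left(\left(15 + 3 \cdot 5\right) z + 0\right) = -9 + \left(\left(15 + 15\right) z + 0\right) = -9 + \left(30 z + 0\right) = -9 + 30 z$)
$78 + q{\left(5,-5 \right)} m{\left(-6,-6 \right)} = 78 + 5 \left(-9 + 30 \left(-6\right)\right) = 78 + 5 \left(-9 - 180\right) = 78 + 5 \left(-189\right) = 78 - 945 = -867$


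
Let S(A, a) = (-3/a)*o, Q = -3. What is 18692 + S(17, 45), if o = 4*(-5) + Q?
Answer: 280403/15 ≈ 18694.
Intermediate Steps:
o = -23 (o = 4*(-5) - 3 = -20 - 3 = -23)
S(A, a) = 69/a (S(A, a) = -3/a*(-23) = 69/a)
18692 + S(17, 45) = 18692 + 69/45 = 18692 + 69*(1/45) = 18692 + 23/15 = 280403/15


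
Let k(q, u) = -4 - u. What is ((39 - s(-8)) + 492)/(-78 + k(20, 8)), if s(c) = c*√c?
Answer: -59/10 - 8*I*√2/45 ≈ -5.9 - 0.25142*I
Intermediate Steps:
s(c) = c^(3/2)
((39 - s(-8)) + 492)/(-78 + k(20, 8)) = ((39 - (-8)^(3/2)) + 492)/(-78 + (-4 - 1*8)) = ((39 - (-16)*I*√2) + 492)/(-78 + (-4 - 8)) = ((39 + 16*I*√2) + 492)/(-78 - 12) = (531 + 16*I*√2)/(-90) = -(531 + 16*I*√2)/90 = -59/10 - 8*I*√2/45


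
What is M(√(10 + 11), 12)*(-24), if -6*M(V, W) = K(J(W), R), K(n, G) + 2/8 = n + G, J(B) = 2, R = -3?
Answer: -5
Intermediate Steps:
K(n, G) = -¼ + G + n (K(n, G) = -¼ + (n + G) = -¼ + (G + n) = -¼ + G + n)
M(V, W) = 5/24 (M(V, W) = -(-¼ - 3 + 2)/6 = -⅙*(-5/4) = 5/24)
M(√(10 + 11), 12)*(-24) = (5/24)*(-24) = -5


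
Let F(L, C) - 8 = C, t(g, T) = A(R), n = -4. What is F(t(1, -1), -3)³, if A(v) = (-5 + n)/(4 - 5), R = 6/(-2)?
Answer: 125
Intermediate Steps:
R = -3 (R = 6*(-½) = -3)
A(v) = 9 (A(v) = (-5 - 4)/(4 - 5) = -9/(-1) = -9*(-1) = 9)
t(g, T) = 9
F(L, C) = 8 + C
F(t(1, -1), -3)³ = (8 - 3)³ = 5³ = 125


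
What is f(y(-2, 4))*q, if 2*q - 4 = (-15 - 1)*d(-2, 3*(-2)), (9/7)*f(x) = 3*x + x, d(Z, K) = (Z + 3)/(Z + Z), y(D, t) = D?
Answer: -224/9 ≈ -24.889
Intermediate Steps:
d(Z, K) = (3 + Z)/(2*Z) (d(Z, K) = (3 + Z)/((2*Z)) = (3 + Z)*(1/(2*Z)) = (3 + Z)/(2*Z))
f(x) = 28*x/9 (f(x) = 7*(3*x + x)/9 = 7*(4*x)/9 = 28*x/9)
q = 4 (q = 2 + ((-15 - 1)*((1/2)*(3 - 2)/(-2)))/2 = 2 + (-8*(-1)/2)/2 = 2 + (-16*(-1/4))/2 = 2 + (1/2)*4 = 2 + 2 = 4)
f(y(-2, 4))*q = ((28/9)*(-2))*4 = -56/9*4 = -224/9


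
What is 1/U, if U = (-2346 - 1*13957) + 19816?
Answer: 1/3513 ≈ 0.00028466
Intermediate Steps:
U = 3513 (U = (-2346 - 13957) + 19816 = -16303 + 19816 = 3513)
1/U = 1/3513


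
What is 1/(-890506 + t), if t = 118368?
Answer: -1/772138 ≈ -1.2951e-6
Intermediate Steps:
1/(-890506 + t) = 1/(-890506 + 118368) = 1/(-772138) = -1/772138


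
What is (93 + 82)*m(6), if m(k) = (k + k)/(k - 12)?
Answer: -350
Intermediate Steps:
m(k) = 2*k/(-12 + k) (m(k) = (2*k)/(-12 + k) = 2*k/(-12 + k))
(93 + 82)*m(6) = (93 + 82)*(2*6/(-12 + 6)) = 175*(2*6/(-6)) = 175*(2*6*(-1/6)) = 175*(-2) = -350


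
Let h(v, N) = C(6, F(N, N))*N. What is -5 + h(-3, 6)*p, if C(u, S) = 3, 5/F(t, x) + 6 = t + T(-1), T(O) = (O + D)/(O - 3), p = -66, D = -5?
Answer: -1193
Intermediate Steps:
T(O) = (-5 + O)/(-3 + O) (T(O) = (O - 5)/(O - 3) = (-5 + O)/(-3 + O))
F(t, x) = 5/(-9/2 + t) (F(t, x) = 5/(-6 + (t + (-5 - 1)/(-3 - 1))) = 5/(-6 + (t - 6/(-4))) = 5/(-6 + (t - 1/4*(-6))) = 5/(-6 + (t + 3/2)) = 5/(-6 + (3/2 + t)) = 5/(-9/2 + t))
h(v, N) = 3*N
-5 + h(-3, 6)*p = -5 + (3*6)*(-66) = -5 + 18*(-66) = -5 - 1188 = -1193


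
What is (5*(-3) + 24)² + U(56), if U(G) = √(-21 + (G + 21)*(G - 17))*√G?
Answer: 81 + 28*√213 ≈ 489.65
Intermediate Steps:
U(G) = √G*√(-21 + (-17 + G)*(21 + G)) (U(G) = √(-21 + (21 + G)*(-17 + G))*√G = √(-21 + (-17 + G)*(21 + G))*√G = √G*√(-21 + (-17 + G)*(21 + G)))
(5*(-3) + 24)² + U(56) = (5*(-3) + 24)² + √56*√(-378 + 56² + 4*56) = (-15 + 24)² + (2*√14)*√(-378 + 3136 + 224) = 9² + (2*√14)*√2982 = 81 + 28*√213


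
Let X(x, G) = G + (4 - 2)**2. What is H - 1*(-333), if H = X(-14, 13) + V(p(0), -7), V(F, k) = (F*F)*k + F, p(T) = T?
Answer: 350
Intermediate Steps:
V(F, k) = F + k*F**2 (V(F, k) = F**2*k + F = k*F**2 + F = F + k*F**2)
X(x, G) = 4 + G (X(x, G) = G + 2**2 = G + 4 = 4 + G)
H = 17 (H = (4 + 13) + 0*(1 + 0*(-7)) = 17 + 0*(1 + 0) = 17 + 0*1 = 17 + 0 = 17)
H - 1*(-333) = 17 - 1*(-333) = 17 + 333 = 350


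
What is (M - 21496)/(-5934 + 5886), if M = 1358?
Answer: 10069/24 ≈ 419.54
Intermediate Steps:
(M - 21496)/(-5934 + 5886) = (1358 - 21496)/(-5934 + 5886) = -20138/(-48) = -20138*(-1/48) = 10069/24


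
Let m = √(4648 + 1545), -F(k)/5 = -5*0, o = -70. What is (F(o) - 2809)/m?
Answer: -2809*√6193/6193 ≈ -35.695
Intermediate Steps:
F(k) = 0 (F(k) = -(-25)*0 = -5*0 = 0)
m = √6193 ≈ 78.696
(F(o) - 2809)/m = (0 - 2809)/(√6193) = -2809*√6193/6193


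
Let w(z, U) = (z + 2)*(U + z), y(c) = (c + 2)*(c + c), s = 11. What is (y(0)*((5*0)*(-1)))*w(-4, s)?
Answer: 0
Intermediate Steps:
y(c) = 2*c*(2 + c) (y(c) = (2 + c)*(2*c) = 2*c*(2 + c))
w(z, U) = (2 + z)*(U + z)
(y(0)*((5*0)*(-1)))*w(-4, s) = ((2*0*(2 + 0))*((5*0)*(-1)))*((-4)² + 2*11 + 2*(-4) + 11*(-4)) = ((2*0*2)*(0*(-1)))*(16 + 22 - 8 - 44) = (0*0)*(-14) = 0*(-14) = 0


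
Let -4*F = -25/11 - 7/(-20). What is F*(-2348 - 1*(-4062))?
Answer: 362511/440 ≈ 823.89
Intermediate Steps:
F = 423/880 (F = -(-25/11 - 7/(-20))/4 = -(-25*1/11 - 7*(-1/20))/4 = -(-25/11 + 7/20)/4 = -¼*(-423/220) = 423/880 ≈ 0.48068)
F*(-2348 - 1*(-4062)) = 423*(-2348 - 1*(-4062))/880 = 423*(-2348 + 4062)/880 = (423/880)*1714 = 362511/440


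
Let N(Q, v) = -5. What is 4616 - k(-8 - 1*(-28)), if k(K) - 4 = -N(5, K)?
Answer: 4607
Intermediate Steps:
k(K) = 9 (k(K) = 4 - 1*(-5) = 4 + 5 = 9)
4616 - k(-8 - 1*(-28)) = 4616 - 1*9 = 4616 - 9 = 4607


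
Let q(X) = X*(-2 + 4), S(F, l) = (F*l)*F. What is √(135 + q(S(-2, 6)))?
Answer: √183 ≈ 13.528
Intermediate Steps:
S(F, l) = l*F²
q(X) = 2*X (q(X) = X*2 = 2*X)
√(135 + q(S(-2, 6))) = √(135 + 2*(6*(-2)²)) = √(135 + 2*(6*4)) = √(135 + 2*24) = √(135 + 48) = √183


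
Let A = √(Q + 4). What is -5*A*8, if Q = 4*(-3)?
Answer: -80*I*√2 ≈ -113.14*I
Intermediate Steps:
Q = -12
A = 2*I*√2 (A = √(-12 + 4) = √(-8) = 2*I*√2 ≈ 2.8284*I)
-5*A*8 = -10*I*√2*8 = -80*I*√2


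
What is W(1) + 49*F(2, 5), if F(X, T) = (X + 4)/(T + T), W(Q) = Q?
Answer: 152/5 ≈ 30.400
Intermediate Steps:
F(X, T) = (4 + X)/(2*T) (F(X, T) = (4 + X)/((2*T)) = (4 + X)*(1/(2*T)) = (4 + X)/(2*T))
W(1) + 49*F(2, 5) = 1 + 49*((½)*(4 + 2)/5) = 1 + 49*((½)*(⅕)*6) = 1 + 49*(⅗) = 1 + 147/5 = 152/5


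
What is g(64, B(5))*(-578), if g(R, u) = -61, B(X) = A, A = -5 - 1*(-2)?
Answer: 35258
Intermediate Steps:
A = -3 (A = -5 + 2 = -3)
B(X) = -3
g(64, B(5))*(-578) = -61*(-578) = 35258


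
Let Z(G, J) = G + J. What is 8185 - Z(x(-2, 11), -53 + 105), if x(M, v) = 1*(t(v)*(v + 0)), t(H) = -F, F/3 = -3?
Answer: 8034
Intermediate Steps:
F = -9 (F = 3*(-3) = -9)
t(H) = 9 (t(H) = -1*(-9) = 9)
x(M, v) = 9*v (x(M, v) = 1*(9*(v + 0)) = 1*(9*v) = 9*v)
8185 - Z(x(-2, 11), -53 + 105) = 8185 - (9*11 + (-53 + 105)) = 8185 - (99 + 52) = 8185 - 1*151 = 8185 - 151 = 8034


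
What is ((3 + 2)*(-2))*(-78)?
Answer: 780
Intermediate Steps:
((3 + 2)*(-2))*(-78) = (5*(-2))*(-78) = -10*(-78) = 780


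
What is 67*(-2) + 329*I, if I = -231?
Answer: -76133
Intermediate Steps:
67*(-2) + 329*I = 67*(-2) + 329*(-231) = -134 - 75999 = -76133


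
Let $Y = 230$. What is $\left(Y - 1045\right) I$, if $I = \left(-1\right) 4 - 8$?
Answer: $9780$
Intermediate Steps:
$I = -12$ ($I = -4 - 8 = -12$)
$\left(Y - 1045\right) I = \left(230 - 1045\right) \left(-12\right) = \left(-815\right) \left(-12\right) = 9780$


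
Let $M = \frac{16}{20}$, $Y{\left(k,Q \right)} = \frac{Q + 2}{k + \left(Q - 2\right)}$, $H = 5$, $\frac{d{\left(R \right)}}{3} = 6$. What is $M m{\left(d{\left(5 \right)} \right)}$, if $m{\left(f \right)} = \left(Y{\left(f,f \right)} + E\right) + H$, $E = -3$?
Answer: $\frac{176}{85} \approx 2.0706$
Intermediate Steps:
$d{\left(R \right)} = 18$ ($d{\left(R \right)} = 3 \cdot 6 = 18$)
$Y{\left(k,Q \right)} = \frac{2 + Q}{-2 + Q + k}$ ($Y{\left(k,Q \right)} = \frac{2 + Q}{k + \left(-2 + Q\right)} = \frac{2 + Q}{-2 + Q + k}$)
$M = \frac{4}{5}$ ($M = 16 \cdot \frac{1}{20} = \frac{4}{5} \approx 0.8$)
$m{\left(f \right)} = 2 + \frac{2 + f}{-2 + 2 f}$ ($m{\left(f \right)} = \left(\frac{2 + f}{-2 + f + f} - 3\right) + 5 = \left(\frac{2 + f}{-2 + 2 f} - 3\right) + 5 = \left(-3 + \frac{2 + f}{-2 + 2 f}\right) + 5 = 2 + \frac{2 + f}{-2 + 2 f}$)
$M m{\left(d{\left(5 \right)} \right)} = \frac{4 \frac{-2 + 5 \cdot 18}{2 \left(-1 + 18\right)}}{5} = \frac{4 \frac{-2 + 90}{2 \cdot 17}}{5} = \frac{4 \cdot \frac{1}{2} \cdot \frac{1}{17} \cdot 88}{5} = \frac{4}{5} \cdot \frac{44}{17} = \frac{176}{85}$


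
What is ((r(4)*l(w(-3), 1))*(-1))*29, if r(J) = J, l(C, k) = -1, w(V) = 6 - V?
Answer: 116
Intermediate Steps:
((r(4)*l(w(-3), 1))*(-1))*29 = ((4*(-1))*(-1))*29 = -4*(-1)*29 = 4*29 = 116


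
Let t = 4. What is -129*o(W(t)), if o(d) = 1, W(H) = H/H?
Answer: -129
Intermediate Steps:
W(H) = 1
-129*o(W(t)) = -129*1 = -129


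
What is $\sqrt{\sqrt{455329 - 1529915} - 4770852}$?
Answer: $\sqrt{-4770852 + i \sqrt{1074586}} \approx 0.24 + 2184.2 i$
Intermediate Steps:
$\sqrt{\sqrt{455329 - 1529915} - 4770852} = \sqrt{\sqrt{-1074586} - 4770852} = \sqrt{i \sqrt{1074586} - 4770852} = \sqrt{-4770852 + i \sqrt{1074586}}$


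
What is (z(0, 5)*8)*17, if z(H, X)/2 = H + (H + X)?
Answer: 1360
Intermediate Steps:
z(H, X) = 2*X + 4*H (z(H, X) = 2*(H + (H + X)) = 2*(X + 2*H) = 2*X + 4*H)
(z(0, 5)*8)*17 = ((2*5 + 4*0)*8)*17 = ((10 + 0)*8)*17 = (10*8)*17 = 80*17 = 1360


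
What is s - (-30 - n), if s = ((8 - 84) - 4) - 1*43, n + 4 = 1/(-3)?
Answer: -292/3 ≈ -97.333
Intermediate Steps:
n = -13/3 (n = -4 + 1/(-3) = -4 - 1/3 = -13/3 ≈ -4.3333)
s = -123 (s = (-76 - 4) - 43 = -80 - 43 = -123)
s - (-30 - n) = -123 - (-30 - 1*(-13/3)) = -123 - (-30 + 13/3) = -123 - 1*(-77/3) = -123 + 77/3 = -292/3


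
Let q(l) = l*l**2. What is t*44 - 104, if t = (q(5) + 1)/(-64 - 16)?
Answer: -1733/10 ≈ -173.30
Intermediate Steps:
q(l) = l**3
t = -63/40 (t = (5**3 + 1)/(-64 - 16) = (125 + 1)/(-80) = 126*(-1/80) = -63/40 ≈ -1.5750)
t*44 - 104 = -63/40*44 - 104 = -693/10 - 104 = -1733/10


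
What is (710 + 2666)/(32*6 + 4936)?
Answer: 422/641 ≈ 0.65835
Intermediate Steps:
(710 + 2666)/(32*6 + 4936) = 3376/(192 + 4936) = 3376/5128 = 3376*(1/5128) = 422/641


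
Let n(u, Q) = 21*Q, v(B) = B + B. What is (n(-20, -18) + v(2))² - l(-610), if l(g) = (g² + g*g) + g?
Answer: -603714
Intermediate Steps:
v(B) = 2*B
l(g) = g + 2*g² (l(g) = (g² + g²) + g = 2*g² + g = g + 2*g²)
(n(-20, -18) + v(2))² - l(-610) = (21*(-18) + 2*2)² - (-610)*(1 + 2*(-610)) = (-378 + 4)² - (-610)*(1 - 1220) = (-374)² - (-610)*(-1219) = 139876 - 1*743590 = 139876 - 743590 = -603714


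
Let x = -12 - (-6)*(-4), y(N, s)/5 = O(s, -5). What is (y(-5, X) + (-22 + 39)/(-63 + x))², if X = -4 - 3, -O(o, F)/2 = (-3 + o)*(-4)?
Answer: 1569506689/9801 ≈ 1.6014e+5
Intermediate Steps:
O(o, F) = -24 + 8*o (O(o, F) = -2*(-3 + o)*(-4) = -2*(12 - 4*o) = -24 + 8*o)
X = -7
y(N, s) = -120 + 40*s (y(N, s) = 5*(-24 + 8*s) = -120 + 40*s)
x = -36 (x = -12 - 1*24 = -12 - 24 = -36)
(y(-5, X) + (-22 + 39)/(-63 + x))² = ((-120 + 40*(-7)) + (-22 + 39)/(-63 - 36))² = ((-120 - 280) + 17/(-99))² = (-400 + 17*(-1/99))² = (-400 - 17/99)² = (-39617/99)² = 1569506689/9801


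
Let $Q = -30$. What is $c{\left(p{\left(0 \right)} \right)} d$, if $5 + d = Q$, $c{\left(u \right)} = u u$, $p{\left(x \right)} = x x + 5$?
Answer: $-875$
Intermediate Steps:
$p{\left(x \right)} = 5 + x^{2}$ ($p{\left(x \right)} = x^{2} + 5 = 5 + x^{2}$)
$c{\left(u \right)} = u^{2}$
$d = -35$ ($d = -5 - 30 = -35$)
$c{\left(p{\left(0 \right)} \right)} d = \left(5 + 0^{2}\right)^{2} \left(-35\right) = \left(5 + 0\right)^{2} \left(-35\right) = 5^{2} \left(-35\right) = 25 \left(-35\right) = -875$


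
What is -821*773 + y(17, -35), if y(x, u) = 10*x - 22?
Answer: -634485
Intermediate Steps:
y(x, u) = -22 + 10*x
-821*773 + y(17, -35) = -821*773 + (-22 + 10*17) = -634633 + (-22 + 170) = -634633 + 148 = -634485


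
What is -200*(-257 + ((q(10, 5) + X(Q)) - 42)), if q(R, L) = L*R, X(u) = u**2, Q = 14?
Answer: 10600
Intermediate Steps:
-200*(-257 + ((q(10, 5) + X(Q)) - 42)) = -200*(-257 + ((5*10 + 14**2) - 42)) = -200*(-257 + ((50 + 196) - 42)) = -200*(-257 + (246 - 42)) = -200*(-257 + 204) = -200*(-53) = 10600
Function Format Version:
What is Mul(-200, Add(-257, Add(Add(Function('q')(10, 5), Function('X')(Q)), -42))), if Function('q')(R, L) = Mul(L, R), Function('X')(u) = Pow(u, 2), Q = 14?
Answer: 10600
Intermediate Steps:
Mul(-200, Add(-257, Add(Add(Function('q')(10, 5), Function('X')(Q)), -42))) = Mul(-200, Add(-257, Add(Add(Mul(5, 10), Pow(14, 2)), -42))) = Mul(-200, Add(-257, Add(Add(50, 196), -42))) = Mul(-200, Add(-257, Add(246, -42))) = Mul(-200, Add(-257, 204)) = Mul(-200, -53) = 10600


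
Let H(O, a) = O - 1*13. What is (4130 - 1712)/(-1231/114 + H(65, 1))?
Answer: 275652/4697 ≈ 58.687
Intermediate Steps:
H(O, a) = -13 + O (H(O, a) = O - 13 = -13 + O)
(4130 - 1712)/(-1231/114 + H(65, 1)) = (4130 - 1712)/(-1231/114 + (-13 + 65)) = 2418/(-1231*1/114 + 52) = 2418/(-1231/114 + 52) = 2418/(4697/114) = 2418*(114/4697) = 275652/4697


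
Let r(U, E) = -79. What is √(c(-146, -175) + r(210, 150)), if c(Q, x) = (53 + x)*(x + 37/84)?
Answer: 5*√1497090/42 ≈ 145.66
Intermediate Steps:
c(Q, x) = (53 + x)*(37/84 + x) (c(Q, x) = (53 + x)*(x + 37*(1/84)) = (53 + x)*(x + 37/84) = (53 + x)*(37/84 + x))
√(c(-146, -175) + r(210, 150)) = √((1961/84 + (-175)² + (4489/84)*(-175)) - 79) = √((1961/84 + 30625 - 112225/12) - 79) = √(894443/42 - 79) = √(891125/42) = 5*√1497090/42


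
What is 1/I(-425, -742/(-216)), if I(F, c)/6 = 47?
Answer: 1/282 ≈ 0.0035461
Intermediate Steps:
I(F, c) = 282 (I(F, c) = 6*47 = 282)
1/I(-425, -742/(-216)) = 1/282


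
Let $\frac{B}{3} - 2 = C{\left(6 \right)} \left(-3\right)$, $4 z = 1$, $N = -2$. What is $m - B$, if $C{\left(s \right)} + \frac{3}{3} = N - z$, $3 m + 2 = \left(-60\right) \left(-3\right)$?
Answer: $\frac{289}{12} \approx 24.083$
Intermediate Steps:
$z = \frac{1}{4}$ ($z = \frac{1}{4} \cdot 1 = \frac{1}{4} \approx 0.25$)
$m = \frac{178}{3}$ ($m = - \frac{2}{3} + \frac{\left(-60\right) \left(-3\right)}{3} = - \frac{2}{3} + \frac{1}{3} \cdot 180 = - \frac{2}{3} + 60 = \frac{178}{3} \approx 59.333$)
$C{\left(s \right)} = - \frac{13}{4}$ ($C{\left(s \right)} = -1 - \frac{9}{4} = - \frac{13}{4}$)
$B = \frac{141}{4}$ ($B = 6 + 3 \left(\left(- \frac{13}{4}\right) \left(-3\right)\right) = 6 + 3 \cdot \frac{39}{4} = 6 + \frac{117}{4} = \frac{141}{4} \approx 35.25$)
$m - B = \frac{178}{3} - \frac{141}{4} = \frac{289}{12}$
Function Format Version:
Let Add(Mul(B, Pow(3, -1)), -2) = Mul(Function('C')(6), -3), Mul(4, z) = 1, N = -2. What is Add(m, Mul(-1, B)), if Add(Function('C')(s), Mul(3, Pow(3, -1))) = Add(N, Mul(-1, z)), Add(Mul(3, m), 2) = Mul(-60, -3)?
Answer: Rational(289, 12) ≈ 24.083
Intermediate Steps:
z = Rational(1, 4) (z = Mul(Rational(1, 4), 1) = Rational(1, 4) ≈ 0.25000)
m = Rational(178, 3) (m = Add(Rational(-2, 3), Mul(Rational(1, 3), Mul(-60, -3))) = Add(Rational(-2, 3), Mul(Rational(1, 3), 180)) = Add(Rational(-2, 3), 60) = Rational(178, 3) ≈ 59.333)
Function('C')(s) = Rational(-13, 4) (Function('C')(s) = Add(-1, Add(-2, Mul(-1, Rational(1, 4)))) = Add(-1, Add(-2, Rational(-1, 4))) = Add(-1, Rational(-9, 4)) = Rational(-13, 4))
B = Rational(141, 4) (B = Add(6, Mul(3, Mul(Rational(-13, 4), -3))) = Add(6, Mul(3, Rational(39, 4))) = Add(6, Rational(117, 4)) = Rational(141, 4) ≈ 35.250)
Add(m, Mul(-1, B)) = Add(Rational(178, 3), Mul(-1, Rational(141, 4))) = Add(Rational(178, 3), Rational(-141, 4)) = Rational(289, 12)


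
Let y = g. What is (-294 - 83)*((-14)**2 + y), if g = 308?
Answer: -190008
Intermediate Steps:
y = 308
(-294 - 83)*((-14)**2 + y) = (-294 - 83)*((-14)**2 + 308) = -377*(196 + 308) = -377*504 = -190008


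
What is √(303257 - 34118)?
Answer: √269139 ≈ 518.79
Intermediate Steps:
√(303257 - 34118) = √269139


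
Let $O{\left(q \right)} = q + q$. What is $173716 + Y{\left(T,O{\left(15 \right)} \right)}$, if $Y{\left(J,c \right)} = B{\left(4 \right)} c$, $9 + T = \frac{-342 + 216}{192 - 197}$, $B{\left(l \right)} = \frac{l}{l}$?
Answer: $173746$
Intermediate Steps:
$O{\left(q \right)} = 2 q$
$B{\left(l \right)} = 1$
$T = \frac{81}{5}$ ($T = -9 + \frac{-342 + 216}{192 - 197} = -9 - \frac{126}{-5} = -9 - - \frac{126}{5} = -9 + \frac{126}{5} = \frac{81}{5} \approx 16.2$)
$Y{\left(J,c \right)} = c$ ($Y{\left(J,c \right)} = 1 c = c$)
$173716 + Y{\left(T,O{\left(15 \right)} \right)} = 173716 + 2 \cdot 15 = 173716 + 30 = 173746$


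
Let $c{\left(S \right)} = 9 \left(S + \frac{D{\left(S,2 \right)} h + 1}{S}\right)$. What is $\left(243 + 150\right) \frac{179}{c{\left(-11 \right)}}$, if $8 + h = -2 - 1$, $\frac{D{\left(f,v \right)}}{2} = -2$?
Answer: $- \frac{257939}{498} \approx -517.95$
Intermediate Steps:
$D{\left(f,v \right)} = -4$ ($D{\left(f,v \right)} = 2 \left(-2\right) = -4$)
$h = -11$ ($h = -8 - 3 = -11$)
$c{\left(S \right)} = 9 S + \frac{405}{S}$ ($c{\left(S \right)} = 9 \left(S + \frac{\left(-4\right) \left(-11\right) + 1}{S}\right) = 9 \left(S + \frac{44 + 1}{S}\right) = 9 \left(S + \frac{45}{S}\right) = 9 S + \frac{405}{S}$)
$\left(243 + 150\right) \frac{179}{c{\left(-11 \right)}} = \left(243 + 150\right) \frac{179}{9 \left(-11\right) + \frac{405}{-11}} = 393 \frac{179}{-99 + 405 \left(- \frac{1}{11}\right)} = 393 \frac{179}{-99 - \frac{405}{11}} = 393 \frac{179}{- \frac{1494}{11}} = 393 \cdot 179 \left(- \frac{11}{1494}\right) = 393 \left(- \frac{1969}{1494}\right) = - \frac{257939}{498}$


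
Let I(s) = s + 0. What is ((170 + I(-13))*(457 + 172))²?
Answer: 9752155009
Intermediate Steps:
I(s) = s
((170 + I(-13))*(457 + 172))² = ((170 - 13)*(457 + 172))² = (157*629)² = 98753² = 9752155009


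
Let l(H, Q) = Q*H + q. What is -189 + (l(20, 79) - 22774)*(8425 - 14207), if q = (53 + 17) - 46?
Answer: 122404751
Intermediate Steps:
q = 24 (q = 70 - 46 = 24)
l(H, Q) = 24 + H*Q (l(H, Q) = Q*H + 24 = H*Q + 24 = 24 + H*Q)
-189 + (l(20, 79) - 22774)*(8425 - 14207) = -189 + ((24 + 20*79) - 22774)*(8425 - 14207) = -189 + ((24 + 1580) - 22774)*(-5782) = -189 + (1604 - 22774)*(-5782) = -189 - 21170*(-5782) = -189 + 122404940 = 122404751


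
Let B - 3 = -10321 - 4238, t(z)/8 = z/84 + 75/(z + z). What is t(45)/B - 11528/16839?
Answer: -65327887/95319966 ≈ -0.68535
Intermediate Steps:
t(z) = 300/z + 2*z/21 (t(z) = 8*(z/84 + 75/(z + z)) = 8*(z*(1/84) + 75/((2*z))) = 8*(z/84 + 75*(1/(2*z))) = 8*(z/84 + 75/(2*z)) = 300/z + 2*z/21)
B = -14556 (B = 3 + (-10321 - 4238) = 3 - 14559 = -14556)
t(45)/B - 11528/16839 = (300/45 + (2/21)*45)/(-14556) - 11528/16839 = (300*(1/45) + 30/7)*(-1/14556) - 11528*1/16839 = (20/3 + 30/7)*(-1/14556) - 11528/16839 = (230/21)*(-1/14556) - 11528/16839 = -115/152838 - 11528/16839 = -65327887/95319966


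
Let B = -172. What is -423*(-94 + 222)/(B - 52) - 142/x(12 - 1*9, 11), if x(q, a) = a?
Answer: 17618/77 ≈ 228.81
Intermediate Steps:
-423*(-94 + 222)/(B - 52) - 142/x(12 - 1*9, 11) = -423*(-94 + 222)/(-172 - 52) - 142/11 = -423/((-224/128)) - 142*1/11 = -423/((-224*1/128)) - 142/11 = -423/(-7/4) - 142/11 = -423*(-4/7) - 142/11 = 1692/7 - 142/11 = 17618/77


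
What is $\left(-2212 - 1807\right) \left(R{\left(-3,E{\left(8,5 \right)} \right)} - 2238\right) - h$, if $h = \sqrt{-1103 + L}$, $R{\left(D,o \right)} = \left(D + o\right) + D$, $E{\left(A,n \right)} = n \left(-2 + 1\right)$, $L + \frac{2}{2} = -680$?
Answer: $9038731 - 2 i \sqrt{446} \approx 9.0387 \cdot 10^{6} - 42.237 i$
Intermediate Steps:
$L = -681$ ($L = -1 - 680 = -681$)
$E{\left(A,n \right)} = - n$ ($E{\left(A,n \right)} = n \left(-1\right) = - n$)
$R{\left(D,o \right)} = o + 2 D$
$h = 2 i \sqrt{446}$ ($h = \sqrt{-1103 - 681} = \sqrt{-1784} = 2 i \sqrt{446} \approx 42.237 i$)
$\left(-2212 - 1807\right) \left(R{\left(-3,E{\left(8,5 \right)} \right)} - 2238\right) - h = \left(-2212 - 1807\right) \left(\left(\left(-1\right) 5 + 2 \left(-3\right)\right) - 2238\right) - 2 i \sqrt{446} = - 4019 \left(\left(-5 - 6\right) - 2238\right) - 2 i \sqrt{446} = - 4019 \left(-11 - 2238\right) - 2 i \sqrt{446} = \left(-4019\right) \left(-2249\right) - 2 i \sqrt{446} = 9038731 - 2 i \sqrt{446}$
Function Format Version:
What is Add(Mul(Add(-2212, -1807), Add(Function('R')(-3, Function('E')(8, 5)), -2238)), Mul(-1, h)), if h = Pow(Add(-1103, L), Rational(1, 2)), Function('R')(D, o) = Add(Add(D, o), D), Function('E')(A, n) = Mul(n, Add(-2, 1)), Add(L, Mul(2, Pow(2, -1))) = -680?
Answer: Add(9038731, Mul(-2, I, Pow(446, Rational(1, 2)))) ≈ Add(9.0387e+6, Mul(-42.237, I))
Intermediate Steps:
L = -681 (L = Add(-1, -680) = -681)
Function('E')(A, n) = Mul(-1, n) (Function('E')(A, n) = Mul(n, -1) = Mul(-1, n))
Function('R')(D, o) = Add(o, Mul(2, D))
h = Mul(2, I, Pow(446, Rational(1, 2))) (h = Pow(Add(-1103, -681), Rational(1, 2)) = Pow(-1784, Rational(1, 2)) = Mul(2, I, Pow(446, Rational(1, 2))) ≈ Mul(42.237, I))
Add(Mul(Add(-2212, -1807), Add(Function('R')(-3, Function('E')(8, 5)), -2238)), Mul(-1, h)) = Add(Mul(Add(-2212, -1807), Add(Add(Mul(-1, 5), Mul(2, -3)), -2238)), Mul(-1, Mul(2, I, Pow(446, Rational(1, 2))))) = Add(Mul(-4019, Add(Add(-5, -6), -2238)), Mul(-2, I, Pow(446, Rational(1, 2)))) = Add(Mul(-4019, Add(-11, -2238)), Mul(-2, I, Pow(446, Rational(1, 2)))) = Add(Mul(-4019, -2249), Mul(-2, I, Pow(446, Rational(1, 2)))) = Add(9038731, Mul(-2, I, Pow(446, Rational(1, 2))))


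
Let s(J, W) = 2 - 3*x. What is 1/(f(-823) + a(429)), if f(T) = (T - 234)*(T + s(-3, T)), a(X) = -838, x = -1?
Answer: 1/863788 ≈ 1.1577e-6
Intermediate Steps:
s(J, W) = 5 (s(J, W) = 2 - 3*(-1) = 2 + 3 = 5)
f(T) = (-234 + T)*(5 + T) (f(T) = (T - 234)*(T + 5) = (-234 + T)*(5 + T))
1/(f(-823) + a(429)) = 1/((-1170 + (-823)**2 - 229*(-823)) - 838) = 1/((-1170 + 677329 + 188467) - 838) = 1/(864626 - 838) = 1/863788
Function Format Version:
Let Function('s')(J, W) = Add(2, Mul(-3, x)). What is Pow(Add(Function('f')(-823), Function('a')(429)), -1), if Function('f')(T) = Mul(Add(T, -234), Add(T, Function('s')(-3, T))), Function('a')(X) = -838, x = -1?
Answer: Rational(1, 863788) ≈ 1.1577e-6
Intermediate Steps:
Function('s')(J, W) = 5 (Function('s')(J, W) = Add(2, Mul(-3, -1)) = Add(2, 3) = 5)
Function('f')(T) = Mul(Add(-234, T), Add(5, T)) (Function('f')(T) = Mul(Add(T, -234), Add(T, 5)) = Mul(Add(-234, T), Add(5, T)))
Pow(Add(Function('f')(-823), Function('a')(429)), -1) = Pow(Add(Add(-1170, Pow(-823, 2), Mul(-229, -823)), -838), -1) = Pow(Add(Add(-1170, 677329, 188467), -838), -1) = Pow(Add(864626, -838), -1) = Pow(863788, -1) = Rational(1, 863788)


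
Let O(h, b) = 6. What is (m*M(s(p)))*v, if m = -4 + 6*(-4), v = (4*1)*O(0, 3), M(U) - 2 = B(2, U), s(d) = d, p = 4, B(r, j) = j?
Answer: -4032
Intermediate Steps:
M(U) = 2 + U
v = 24 (v = (4*1)*6 = 4*6 = 24)
m = -28 (m = -4 - 24 = -28)
(m*M(s(p)))*v = -28*(2 + 4)*24 = -28*6*24 = -168*24 = -4032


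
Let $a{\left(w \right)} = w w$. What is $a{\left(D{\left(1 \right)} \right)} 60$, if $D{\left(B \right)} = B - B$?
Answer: $0$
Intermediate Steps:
$D{\left(B \right)} = 0$
$a{\left(w \right)} = w^{2}$
$a{\left(D{\left(1 \right)} \right)} 60 = 0^{2} \cdot 60 = 0 \cdot 60 = 0$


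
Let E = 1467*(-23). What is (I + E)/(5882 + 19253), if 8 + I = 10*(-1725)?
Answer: -50999/25135 ≈ -2.0290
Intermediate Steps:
E = -33741
I = -17258 (I = -8 + 10*(-1725) = -8 - 17250 = -17258)
(I + E)/(5882 + 19253) = (-17258 - 33741)/(5882 + 19253) = -50999/25135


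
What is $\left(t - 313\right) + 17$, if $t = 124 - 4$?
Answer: $-176$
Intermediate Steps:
$t = 120$ ($t = 124 - 4 = 120$)
$\left(t - 313\right) + 17 = \left(120 - 313\right) + 17 = -193 + 17 = -176$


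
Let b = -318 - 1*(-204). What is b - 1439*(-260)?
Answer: 374026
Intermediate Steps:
b = -114 (b = -318 + 204 = -114)
b - 1439*(-260) = -114 - 1439*(-260) = -114 + 374140 = 374026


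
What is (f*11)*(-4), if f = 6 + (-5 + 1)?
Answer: -88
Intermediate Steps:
f = 2 (f = 6 - 4 = 2)
(f*11)*(-4) = (2*11)*(-4) = 22*(-4) = -88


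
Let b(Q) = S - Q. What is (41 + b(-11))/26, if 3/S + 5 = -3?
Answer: 413/208 ≈ 1.9856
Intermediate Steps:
S = -3/8 (S = 3/(-5 - 3) = 3/(-8) = 3*(-⅛) = -3/8 ≈ -0.37500)
b(Q) = -3/8 - Q
(41 + b(-11))/26 = (41 + (-3/8 - 1*(-11)))/26 = (41 + (-3/8 + 11))/26 = (41 + 85/8)/26 = (1/26)*(413/8) = 413/208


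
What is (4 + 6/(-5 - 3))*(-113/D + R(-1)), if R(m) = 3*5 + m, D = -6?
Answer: 2561/24 ≈ 106.71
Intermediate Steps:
R(m) = 15 + m
(4 + 6/(-5 - 3))*(-113/D + R(-1)) = (4 + 6/(-5 - 3))*(-113/(-6) + (15 - 1)) = (4 + 6/(-8))*(-113*(-1/6) + 14) = (4 + 6*(-1/8))*(113/6 + 14) = (4 - 3/4)*(197/6) = (13/4)*(197/6) = 2561/24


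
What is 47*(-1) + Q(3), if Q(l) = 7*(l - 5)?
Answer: -61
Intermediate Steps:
Q(l) = -35 + 7*l (Q(l) = 7*(-5 + l) = -35 + 7*l)
47*(-1) + Q(3) = 47*(-1) + (-35 + 7*3) = -47 + (-35 + 21) = -47 - 14 = -61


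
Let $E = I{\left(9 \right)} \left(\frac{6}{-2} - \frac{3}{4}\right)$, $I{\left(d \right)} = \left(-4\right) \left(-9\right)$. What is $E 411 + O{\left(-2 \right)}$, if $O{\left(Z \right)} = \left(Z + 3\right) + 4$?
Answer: $-55480$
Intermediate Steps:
$I{\left(d \right)} = 36$
$O{\left(Z \right)} = 7 + Z$ ($O{\left(Z \right)} = \left(3 + Z\right) + 4 = 7 + Z$)
$E = -135$ ($E = 36 \left(\frac{6}{-2} - \frac{3}{4}\right) = 36 \left(6 \left(- \frac{1}{2}\right) - \frac{3}{4}\right) = 36 \left(-3 - \frac{3}{4}\right) = 36 \left(- \frac{15}{4}\right) = -135$)
$E 411 + O{\left(-2 \right)} = \left(-135\right) 411 + \left(7 - 2\right) = -55485 + 5 = -55480$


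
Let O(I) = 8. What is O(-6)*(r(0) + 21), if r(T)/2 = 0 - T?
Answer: 168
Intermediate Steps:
r(T) = -2*T (r(T) = 2*(0 - T) = 2*(-T) = -2*T)
O(-6)*(r(0) + 21) = 8*(-2*0 + 21) = 8*(0 + 21) = 8*21 = 168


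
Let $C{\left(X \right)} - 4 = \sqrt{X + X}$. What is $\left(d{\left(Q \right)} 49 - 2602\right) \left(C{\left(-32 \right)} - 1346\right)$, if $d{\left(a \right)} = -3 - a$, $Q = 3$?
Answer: $3886432 - 23168 i \approx 3.8864 \cdot 10^{6} - 23168.0 i$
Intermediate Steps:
$C{\left(X \right)} = 4 + \sqrt{2} \sqrt{X}$ ($C{\left(X \right)} = 4 + \sqrt{X + X} = 4 + \sqrt{2 X} = 4 + \sqrt{2} \sqrt{X}$)
$\left(d{\left(Q \right)} 49 - 2602\right) \left(C{\left(-32 \right)} - 1346\right) = \left(\left(-3 - 3\right) 49 - 2602\right) \left(\left(4 + \sqrt{2} \sqrt{-32}\right) - 1346\right) = \left(\left(-3 - 3\right) 49 - 2602\right) \left(\left(4 + \sqrt{2} \cdot 4 i \sqrt{2}\right) - 1346\right) = \left(\left(-6\right) 49 - 2602\right) \left(\left(4 + 8 i\right) - 1346\right) = \left(-294 - 2602\right) \left(-1342 + 8 i\right) = - 2896 \left(-1342 + 8 i\right) = 3886432 - 23168 i$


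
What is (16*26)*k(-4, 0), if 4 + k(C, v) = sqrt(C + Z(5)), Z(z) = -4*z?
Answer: -1664 + 832*I*sqrt(6) ≈ -1664.0 + 2038.0*I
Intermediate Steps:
k(C, v) = -4 + sqrt(-20 + C) (k(C, v) = -4 + sqrt(C - 4*5) = -4 + sqrt(C - 20) = -4 + sqrt(-20 + C))
(16*26)*k(-4, 0) = (16*26)*(-4 + sqrt(-20 - 4)) = 416*(-4 + sqrt(-24)) = 416*(-4 + 2*I*sqrt(6)) = -1664 + 832*I*sqrt(6)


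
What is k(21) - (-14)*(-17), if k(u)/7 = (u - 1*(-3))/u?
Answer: -230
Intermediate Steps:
k(u) = 7*(3 + u)/u (k(u) = 7*((u - 1*(-3))/u) = 7*((u + 3)/u) = 7*((3 + u)/u) = 7*(3 + u)/u)
k(21) - (-14)*(-17) = (7 + 21/21) - (-14)*(-17) = (7 + 21*(1/21)) - 1*238 = (7 + 1) - 238 = 8 - 238 = -230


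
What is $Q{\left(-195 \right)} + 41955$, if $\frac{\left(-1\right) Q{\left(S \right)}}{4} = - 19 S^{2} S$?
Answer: $-563488545$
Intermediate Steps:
$Q{\left(S \right)} = 76 S^{3}$ ($Q{\left(S \right)} = - 4 - 19 S^{2} S = - 4 \left(- 19 S^{3}\right) = 76 S^{3}$)
$Q{\left(-195 \right)} + 41955 = 76 \left(-195\right)^{3} + 41955 = 76 \left(-7414875\right) + 41955 = -563530500 + 41955 = -563488545$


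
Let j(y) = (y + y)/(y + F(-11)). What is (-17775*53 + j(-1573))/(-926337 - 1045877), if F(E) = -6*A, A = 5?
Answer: 1510143079/3161459042 ≈ 0.47767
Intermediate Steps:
F(E) = -30 (F(E) = -6*5 = -30)
j(y) = 2*y/(-30 + y) (j(y) = (y + y)/(y - 30) = (2*y)/(-30 + y) = 2*y/(-30 + y))
(-17775*53 + j(-1573))/(-926337 - 1045877) = (-17775*53 + 2*(-1573)/(-30 - 1573))/(-926337 - 1045877) = (-942075 + 2*(-1573)/(-1603))/(-1972214) = (-942075 + 2*(-1573)*(-1/1603))*(-1/1972214) = (-942075 + 3146/1603)*(-1/1972214) = -1510143079/1603*(-1/1972214) = 1510143079/3161459042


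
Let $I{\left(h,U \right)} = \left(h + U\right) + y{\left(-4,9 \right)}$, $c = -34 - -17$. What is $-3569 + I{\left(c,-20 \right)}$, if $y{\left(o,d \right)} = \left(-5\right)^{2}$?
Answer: $-3581$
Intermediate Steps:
$y{\left(o,d \right)} = 25$
$c = -17$ ($c = -34 + 17 = -17$)
$I{\left(h,U \right)} = 25 + U + h$ ($I{\left(h,U \right)} = \left(h + U\right) + 25 = \left(U + h\right) + 25 = 25 + U + h$)
$-3569 + I{\left(c,-20 \right)} = -3569 - 12 = -3581$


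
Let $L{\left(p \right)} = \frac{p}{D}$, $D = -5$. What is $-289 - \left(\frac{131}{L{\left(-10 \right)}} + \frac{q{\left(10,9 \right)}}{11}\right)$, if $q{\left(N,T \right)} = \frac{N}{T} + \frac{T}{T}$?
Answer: $- \frac{70229}{198} \approx -354.69$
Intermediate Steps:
$q{\left(N,T \right)} = 1 + \frac{N}{T}$ ($q{\left(N,T \right)} = \frac{N}{T} + 1 = 1 + \frac{N}{T}$)
$L{\left(p \right)} = - \frac{p}{5}$ ($L{\left(p \right)} = \frac{p}{-5} = p \left(- \frac{1}{5}\right) = - \frac{p}{5}$)
$-289 - \left(\frac{131}{L{\left(-10 \right)}} + \frac{q{\left(10,9 \right)}}{11}\right) = -289 - \left(\frac{131}{\left(- \frac{1}{5}\right) \left(-10\right)} + \frac{\frac{1}{9} \left(10 + 9\right)}{11}\right) = -289 - \left(\frac{131}{2} + \frac{1}{9} \cdot 19 \cdot \frac{1}{11}\right) = -289 - \left(131 \cdot \frac{1}{2} + \frac{19}{9} \cdot \frac{1}{11}\right) = -289 - \left(\frac{131}{2} + \frac{19}{99}\right) = -289 - \frac{13007}{198} = - \frac{70229}{198}$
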